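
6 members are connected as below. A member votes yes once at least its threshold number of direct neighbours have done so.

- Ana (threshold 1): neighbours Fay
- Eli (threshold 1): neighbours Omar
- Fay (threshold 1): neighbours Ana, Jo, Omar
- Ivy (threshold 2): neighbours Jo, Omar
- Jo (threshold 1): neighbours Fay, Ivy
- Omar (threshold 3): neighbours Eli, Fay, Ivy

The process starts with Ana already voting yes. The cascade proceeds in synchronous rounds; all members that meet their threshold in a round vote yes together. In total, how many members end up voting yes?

Round 1 — Ana votes yes (initial).
Round 2 — checking thresholds:
  Fay: 1 of 3 neighbours ≥ 1, votes yes.
Round 3 — checking thresholds:
  Jo: 1 of 2 neighbours ≥ 1, votes yes.
  Omar: 1 of 3 neighbours < 3, below threshold.
Round 4 — no new yes votes; cascade stops.

3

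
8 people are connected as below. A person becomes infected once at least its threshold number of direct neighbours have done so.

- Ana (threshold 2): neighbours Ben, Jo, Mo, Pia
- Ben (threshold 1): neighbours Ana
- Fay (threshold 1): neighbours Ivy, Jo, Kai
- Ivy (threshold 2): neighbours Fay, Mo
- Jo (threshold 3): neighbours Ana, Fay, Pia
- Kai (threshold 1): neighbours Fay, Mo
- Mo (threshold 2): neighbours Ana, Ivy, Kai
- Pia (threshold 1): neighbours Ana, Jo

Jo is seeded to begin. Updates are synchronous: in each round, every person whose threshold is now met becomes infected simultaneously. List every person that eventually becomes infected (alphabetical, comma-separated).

Ana, Ben, Fay, Ivy, Jo, Kai, Mo, Pia

Round 1 — Jo becomes infected (initial).
Round 2 — checking thresholds:
  Ana: 1 of 4 neighbours < 2, holds.
  Fay: 1 of 3 neighbours ≥ 1, becomes infected.
  Pia: 1 of 2 neighbours ≥ 1, becomes infected.
Round 3 — checking thresholds:
  Ana: 2 of 4 neighbours ≥ 2, becomes infected.
  Ivy: 1 of 2 neighbours < 2, holds.
  Kai: 1 of 2 neighbours ≥ 1, becomes infected.
Round 4 — checking thresholds:
  Ben: 1 of 1 neighbours ≥ 1, becomes infected.
  Ivy: 1 of 2 neighbours < 2, holds.
  Mo: 2 of 3 neighbours ≥ 2, becomes infected.
Round 5 — checking thresholds:
  Ivy: 2 of 2 neighbours ≥ 2, becomes infected.
Round 6 — no new infections; cascade stops.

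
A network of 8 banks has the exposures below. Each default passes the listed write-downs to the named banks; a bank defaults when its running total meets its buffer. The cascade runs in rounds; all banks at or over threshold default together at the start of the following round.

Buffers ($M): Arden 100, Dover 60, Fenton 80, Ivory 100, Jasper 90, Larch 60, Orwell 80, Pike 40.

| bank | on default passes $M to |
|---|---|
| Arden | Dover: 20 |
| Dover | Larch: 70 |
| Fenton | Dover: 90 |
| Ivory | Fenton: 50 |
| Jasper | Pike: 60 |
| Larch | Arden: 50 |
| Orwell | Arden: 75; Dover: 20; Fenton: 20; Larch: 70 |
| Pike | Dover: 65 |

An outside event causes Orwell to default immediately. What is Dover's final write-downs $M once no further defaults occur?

40

Round 1 — Orwell defaults (initial).
  Arden: +75 → 75 < 100
  Dover: +20 → 20 < 60
  Fenton: +20 → 20 < 80
  Larch: +70 → 70 ≥ 60
Round 2 — Larch defaults.
  Arden: +50 → 125 ≥ 100
Round 3 — Arden defaults.
  Dover: +20 → 40 < 60
No further defaults.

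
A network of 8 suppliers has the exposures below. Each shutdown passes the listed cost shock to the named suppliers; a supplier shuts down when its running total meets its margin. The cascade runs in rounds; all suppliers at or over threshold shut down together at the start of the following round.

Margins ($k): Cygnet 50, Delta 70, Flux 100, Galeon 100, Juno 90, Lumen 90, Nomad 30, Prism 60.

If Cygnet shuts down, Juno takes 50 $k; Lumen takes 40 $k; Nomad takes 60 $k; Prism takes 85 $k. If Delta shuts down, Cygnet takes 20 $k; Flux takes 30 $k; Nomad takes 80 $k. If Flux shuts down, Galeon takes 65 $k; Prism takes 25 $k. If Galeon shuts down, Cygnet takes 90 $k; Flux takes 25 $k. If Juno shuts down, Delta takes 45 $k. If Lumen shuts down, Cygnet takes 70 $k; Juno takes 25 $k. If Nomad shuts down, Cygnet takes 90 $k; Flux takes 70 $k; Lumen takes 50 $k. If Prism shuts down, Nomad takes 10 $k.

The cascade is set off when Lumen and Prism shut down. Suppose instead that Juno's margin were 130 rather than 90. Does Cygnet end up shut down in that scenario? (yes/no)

With Juno's margin at 130:
Round 1 — Lumen, Prism shut down (initial).
  Cygnet: +70 → 70 ≥ 50
  Juno: +25 → 25 < 130
  Nomad: +10 → 10 < 30
Round 2 — Cygnet shuts down.
  Juno: +50 → 75 < 130
  Nomad: +60 → 70 ≥ 30
Round 3 — Nomad shuts down.
  Flux: +70 → 70 < 100
No further shutdowns.

yes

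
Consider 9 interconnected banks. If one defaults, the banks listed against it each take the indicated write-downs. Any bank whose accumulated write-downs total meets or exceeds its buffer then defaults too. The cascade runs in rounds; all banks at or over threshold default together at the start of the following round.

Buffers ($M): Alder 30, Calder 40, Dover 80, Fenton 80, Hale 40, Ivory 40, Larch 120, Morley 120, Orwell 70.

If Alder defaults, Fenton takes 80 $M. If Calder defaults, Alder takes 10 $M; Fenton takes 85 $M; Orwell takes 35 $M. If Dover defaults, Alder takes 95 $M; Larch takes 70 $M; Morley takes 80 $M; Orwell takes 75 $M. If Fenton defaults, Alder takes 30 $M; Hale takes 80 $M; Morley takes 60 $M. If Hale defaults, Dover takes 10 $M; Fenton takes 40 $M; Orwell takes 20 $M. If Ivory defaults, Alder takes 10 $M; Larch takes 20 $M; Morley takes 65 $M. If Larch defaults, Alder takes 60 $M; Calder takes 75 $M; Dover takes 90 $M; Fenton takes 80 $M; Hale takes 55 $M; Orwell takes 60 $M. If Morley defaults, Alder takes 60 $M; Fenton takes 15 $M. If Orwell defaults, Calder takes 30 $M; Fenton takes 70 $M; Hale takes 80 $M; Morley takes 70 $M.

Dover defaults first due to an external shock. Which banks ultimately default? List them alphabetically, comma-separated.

Alder, Dover, Fenton, Hale, Morley, Orwell

Round 1 — Dover defaults (initial).
  Alder: +95 → 95 ≥ 30
  Larch: +70 → 70 < 120
  Morley: +80 → 80 < 120
  Orwell: +75 → 75 ≥ 70
Round 2 — Alder, Orwell default.
  Calder: +30 → 30 < 40
  Fenton: +80+70 → 150 ≥ 80
  Hale: +80 → 80 ≥ 40
  Morley: +70 → 150 ≥ 120
Round 3 — Fenton, Hale, Morley default.
No further defaults.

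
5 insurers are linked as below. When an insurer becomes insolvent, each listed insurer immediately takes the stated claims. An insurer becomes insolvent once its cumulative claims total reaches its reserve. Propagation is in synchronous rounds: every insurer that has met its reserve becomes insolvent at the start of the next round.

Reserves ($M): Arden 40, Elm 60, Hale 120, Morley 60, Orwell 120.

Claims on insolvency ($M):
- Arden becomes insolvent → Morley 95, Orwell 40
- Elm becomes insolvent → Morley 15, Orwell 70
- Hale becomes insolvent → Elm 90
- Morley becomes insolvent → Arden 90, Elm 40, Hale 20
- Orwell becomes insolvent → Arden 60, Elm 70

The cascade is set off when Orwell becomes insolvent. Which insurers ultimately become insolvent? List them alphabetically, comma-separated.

Round 1 — Orwell becomes insolvent (initial).
  Arden: +60 → 60 ≥ 40
  Elm: +70 → 70 ≥ 60
Round 2 — Arden, Elm become insolvent.
  Morley: +95+15 → 110 ≥ 60
Round 3 — Morley becomes insolvent.
  Hale: +20 → 20 < 120
No further insolvencies.

Arden, Elm, Morley, Orwell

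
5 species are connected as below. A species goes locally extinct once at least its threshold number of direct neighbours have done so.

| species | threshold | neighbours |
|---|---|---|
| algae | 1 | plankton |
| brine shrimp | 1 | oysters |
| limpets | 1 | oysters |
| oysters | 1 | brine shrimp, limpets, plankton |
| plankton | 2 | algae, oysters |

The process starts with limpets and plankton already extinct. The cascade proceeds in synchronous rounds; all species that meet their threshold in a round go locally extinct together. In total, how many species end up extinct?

5

Round 1 — limpets, plankton go locally extinct (initial).
Round 2 — checking thresholds:
  algae: 1 of 1 neighbours ≥ 1, goes locally extinct.
  oysters: 2 of 3 neighbours ≥ 1, goes locally extinct.
Round 3 — checking thresholds:
  brine shrimp: 1 of 1 neighbours ≥ 1, goes locally extinct.
Round 4 — no new extinctions; cascade stops.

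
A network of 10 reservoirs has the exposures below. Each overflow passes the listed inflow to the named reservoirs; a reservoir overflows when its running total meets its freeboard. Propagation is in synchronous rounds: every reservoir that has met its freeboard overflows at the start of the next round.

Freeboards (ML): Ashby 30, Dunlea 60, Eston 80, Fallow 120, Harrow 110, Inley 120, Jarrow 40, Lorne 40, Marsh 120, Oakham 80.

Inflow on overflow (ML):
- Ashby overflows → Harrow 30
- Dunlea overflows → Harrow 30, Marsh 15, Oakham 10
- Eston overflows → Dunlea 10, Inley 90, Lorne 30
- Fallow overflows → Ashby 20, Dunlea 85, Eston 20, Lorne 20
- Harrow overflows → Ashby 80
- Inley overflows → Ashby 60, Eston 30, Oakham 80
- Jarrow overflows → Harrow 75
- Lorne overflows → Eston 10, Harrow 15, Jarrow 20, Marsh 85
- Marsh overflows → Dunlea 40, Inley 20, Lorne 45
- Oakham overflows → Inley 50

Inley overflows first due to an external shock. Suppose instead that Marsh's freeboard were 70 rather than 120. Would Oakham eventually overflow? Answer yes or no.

With Marsh's freeboard at 70:
Round 1 — Inley overflows (initial).
  Ashby: +60 → 60 ≥ 30
  Eston: +30 → 30 < 80
  Oakham: +80 → 80 ≥ 80
Round 2 — Ashby, Oakham overflow.
  Harrow: +30 → 30 < 110
No further overflows.

yes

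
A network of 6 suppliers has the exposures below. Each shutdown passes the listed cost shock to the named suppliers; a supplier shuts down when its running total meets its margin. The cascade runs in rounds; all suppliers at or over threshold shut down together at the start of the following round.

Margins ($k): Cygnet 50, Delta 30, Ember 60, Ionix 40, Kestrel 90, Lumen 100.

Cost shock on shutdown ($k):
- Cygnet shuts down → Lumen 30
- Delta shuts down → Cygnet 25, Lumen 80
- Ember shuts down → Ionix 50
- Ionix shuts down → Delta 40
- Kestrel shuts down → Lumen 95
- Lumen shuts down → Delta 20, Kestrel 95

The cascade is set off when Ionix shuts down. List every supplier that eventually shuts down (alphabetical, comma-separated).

Delta, Ionix

Round 1 — Ionix shuts down (initial).
  Delta: +40 → 40 ≥ 30
Round 2 — Delta shuts down.
  Cygnet: +25 → 25 < 50
  Lumen: +80 → 80 < 100
No further shutdowns.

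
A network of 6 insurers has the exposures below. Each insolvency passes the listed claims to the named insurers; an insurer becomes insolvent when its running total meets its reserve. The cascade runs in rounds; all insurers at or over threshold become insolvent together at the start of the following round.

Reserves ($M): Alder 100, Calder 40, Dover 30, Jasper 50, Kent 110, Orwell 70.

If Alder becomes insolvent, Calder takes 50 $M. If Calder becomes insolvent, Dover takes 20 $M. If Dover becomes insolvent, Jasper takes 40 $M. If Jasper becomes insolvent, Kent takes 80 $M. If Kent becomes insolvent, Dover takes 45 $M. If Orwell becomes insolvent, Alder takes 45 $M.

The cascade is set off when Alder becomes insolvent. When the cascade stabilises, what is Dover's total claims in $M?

Round 1 — Alder becomes insolvent (initial).
  Calder: +50 → 50 ≥ 40
Round 2 — Calder becomes insolvent.
  Dover: +20 → 20 < 30
No further insolvencies.

20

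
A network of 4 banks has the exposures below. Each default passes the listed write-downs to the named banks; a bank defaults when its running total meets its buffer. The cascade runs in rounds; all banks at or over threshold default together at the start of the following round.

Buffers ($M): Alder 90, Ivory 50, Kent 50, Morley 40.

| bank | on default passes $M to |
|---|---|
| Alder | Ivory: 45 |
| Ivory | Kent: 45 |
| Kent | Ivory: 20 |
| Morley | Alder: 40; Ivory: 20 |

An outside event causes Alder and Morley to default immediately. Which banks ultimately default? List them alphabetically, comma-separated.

Alder, Ivory, Morley

Round 1 — Alder, Morley default (initial).
  Ivory: +45+20 → 65 ≥ 50
Round 2 — Ivory defaults.
  Kent: +45 → 45 < 50
No further defaults.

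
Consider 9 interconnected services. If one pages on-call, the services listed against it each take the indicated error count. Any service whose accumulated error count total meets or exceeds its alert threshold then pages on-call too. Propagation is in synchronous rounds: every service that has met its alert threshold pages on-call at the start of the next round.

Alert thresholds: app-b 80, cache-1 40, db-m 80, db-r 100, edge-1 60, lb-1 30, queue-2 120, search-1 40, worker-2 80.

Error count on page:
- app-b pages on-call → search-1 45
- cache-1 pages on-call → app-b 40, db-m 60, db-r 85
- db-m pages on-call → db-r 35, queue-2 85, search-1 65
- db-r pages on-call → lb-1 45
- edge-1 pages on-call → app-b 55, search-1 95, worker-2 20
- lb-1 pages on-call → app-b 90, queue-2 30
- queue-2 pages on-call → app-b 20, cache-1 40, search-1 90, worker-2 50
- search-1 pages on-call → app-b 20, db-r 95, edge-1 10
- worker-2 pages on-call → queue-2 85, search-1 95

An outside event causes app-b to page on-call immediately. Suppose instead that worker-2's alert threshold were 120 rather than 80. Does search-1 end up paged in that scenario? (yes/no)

yes

With worker-2's alert threshold at 120:
Round 1 — app-b pages on-call (initial).
  search-1: +45 → 45 ≥ 40
Round 2 — search-1 pages on-call.
  db-r: +95 → 95 < 100
  edge-1: +10 → 10 < 60
No further pages.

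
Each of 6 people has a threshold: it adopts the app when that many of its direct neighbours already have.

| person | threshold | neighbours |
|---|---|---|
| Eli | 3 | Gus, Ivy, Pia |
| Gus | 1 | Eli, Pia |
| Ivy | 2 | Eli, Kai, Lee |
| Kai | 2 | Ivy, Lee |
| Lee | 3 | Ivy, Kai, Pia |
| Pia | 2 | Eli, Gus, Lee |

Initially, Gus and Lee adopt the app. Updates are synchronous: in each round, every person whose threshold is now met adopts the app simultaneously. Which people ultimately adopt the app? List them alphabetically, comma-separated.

Gus, Lee, Pia

Round 1 — Gus, Lee adopt the app (initial).
Round 2 — checking thresholds:
  Eli: 1 of 3 neighbours < 3, not yet.
  Ivy: 1 of 3 neighbours < 2, not yet.
  Kai: 1 of 2 neighbours < 2, not yet.
  Pia: 2 of 3 neighbours ≥ 2, adopts the app.
Round 3 — no new adoptions; cascade stops.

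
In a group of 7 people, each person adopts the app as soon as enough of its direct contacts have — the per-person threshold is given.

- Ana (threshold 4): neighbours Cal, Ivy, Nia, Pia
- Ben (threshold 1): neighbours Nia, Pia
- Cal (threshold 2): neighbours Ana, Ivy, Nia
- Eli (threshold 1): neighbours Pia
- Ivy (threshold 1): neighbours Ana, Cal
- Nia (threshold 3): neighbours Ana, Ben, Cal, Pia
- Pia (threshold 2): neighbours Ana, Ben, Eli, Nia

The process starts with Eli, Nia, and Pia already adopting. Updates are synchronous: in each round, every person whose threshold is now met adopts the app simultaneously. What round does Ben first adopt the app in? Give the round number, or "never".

2

Round 1 — Eli, Nia, Pia adopt the app (initial).
Round 2 — checking thresholds:
  Ana: 2 of 4 neighbours < 4, below threshold.
  Ben: 2 of 2 neighbours ≥ 1, adopts the app.
  Cal: 1 of 3 neighbours < 2, below threshold.
Round 3 — no new adoptions; cascade stops.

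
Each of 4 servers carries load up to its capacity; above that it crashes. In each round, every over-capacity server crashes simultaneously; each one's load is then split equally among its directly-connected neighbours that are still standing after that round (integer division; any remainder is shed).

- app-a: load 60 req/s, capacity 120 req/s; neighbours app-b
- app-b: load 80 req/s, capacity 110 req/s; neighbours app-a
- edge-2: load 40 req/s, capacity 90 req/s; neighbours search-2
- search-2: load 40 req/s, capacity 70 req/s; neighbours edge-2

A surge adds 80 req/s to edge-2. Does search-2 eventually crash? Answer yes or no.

yes

Round 1 — edge-2 at 120 > 90. edge-2 crashes.
  edge-2 sheds 120 req/s to search-2: 120 each.
    search-2: 40+120 = 160 > 70
Round 2 — search-2 crashes.
  search-2 sheds 160 req/s: no online neighbours, lost.
No further crashes.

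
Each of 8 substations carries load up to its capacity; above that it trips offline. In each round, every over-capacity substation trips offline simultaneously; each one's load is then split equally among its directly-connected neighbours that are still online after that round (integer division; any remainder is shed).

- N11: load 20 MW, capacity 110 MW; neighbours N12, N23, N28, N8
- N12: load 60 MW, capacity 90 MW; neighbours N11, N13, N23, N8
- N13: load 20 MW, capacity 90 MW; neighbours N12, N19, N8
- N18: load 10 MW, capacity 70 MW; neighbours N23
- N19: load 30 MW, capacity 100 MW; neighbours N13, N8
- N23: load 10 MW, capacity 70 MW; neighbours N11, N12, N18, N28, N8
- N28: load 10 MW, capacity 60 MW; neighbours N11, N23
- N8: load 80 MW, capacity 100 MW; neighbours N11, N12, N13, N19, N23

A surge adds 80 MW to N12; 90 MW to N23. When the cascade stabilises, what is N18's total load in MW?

Round 1 — N12 at 140 > 90; N23 at 100 > 70. N12, N23 trip offline.
  N12 sheds 140 MW to N11, N13, N8: 46 each (2 lost).
    N11: 20+46 = 66 ≤ 110
    N13: 20+46 = 66 ≤ 90
    N8: 80+46 = 126 > 100
  N23 sheds 100 MW to N11, N18, N28, N8: 25 each.
    N11: 66+25 = 91 ≤ 110
    N18: 10+25 = 35 ≤ 70
    N28: 10+25 = 35 ≤ 60
    N8: 126+25 = 151 > 100
Round 2 — N8 trips offline.
  N8 sheds 151 MW to N11, N13, N19: 50 each (1 lost).
    N11: 91+50 = 141 > 110
    N13: 66+50 = 116 > 90
    N19: 30+50 = 80 ≤ 100
Round 3 — N11, N13 trip offline.
  N11 sheds 141 MW to N28: 141 each.
    N28: 35+141 = 176 > 60
  N13 sheds 116 MW to N19: 116 each.
    N19: 80+116 = 196 > 100
Round 4 — N19, N28 trip offline.
  N19 sheds 196 MW: no online neighbours, lost.
  N28 sheds 176 MW: no online neighbours, lost.
No further trips.

35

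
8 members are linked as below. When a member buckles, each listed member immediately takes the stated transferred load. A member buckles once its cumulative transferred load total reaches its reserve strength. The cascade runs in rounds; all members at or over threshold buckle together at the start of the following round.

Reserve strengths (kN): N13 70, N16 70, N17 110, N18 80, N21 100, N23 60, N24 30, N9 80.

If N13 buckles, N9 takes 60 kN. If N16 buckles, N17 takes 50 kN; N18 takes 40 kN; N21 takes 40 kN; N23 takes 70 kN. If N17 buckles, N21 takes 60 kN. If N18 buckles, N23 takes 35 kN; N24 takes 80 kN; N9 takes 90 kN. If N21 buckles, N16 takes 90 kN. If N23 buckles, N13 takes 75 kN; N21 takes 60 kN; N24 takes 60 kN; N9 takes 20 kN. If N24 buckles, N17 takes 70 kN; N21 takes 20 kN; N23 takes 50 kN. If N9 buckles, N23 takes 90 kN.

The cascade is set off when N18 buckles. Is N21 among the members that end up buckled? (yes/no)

Round 1 — N18 buckles (initial).
  N23: +35 → 35 < 60
  N24: +80 → 80 ≥ 30
  N9: +90 → 90 ≥ 80
Round 2 — N24, N9 buckle.
  N17: +70 → 70 < 110
  N21: +20 → 20 < 100
  N23: +50+90 → 175 ≥ 60
Round 3 — N23 buckles.
  N13: +75 → 75 ≥ 70
  N21: +60 → 80 < 100
Round 4 — N13 buckles.
No further bucklings.

no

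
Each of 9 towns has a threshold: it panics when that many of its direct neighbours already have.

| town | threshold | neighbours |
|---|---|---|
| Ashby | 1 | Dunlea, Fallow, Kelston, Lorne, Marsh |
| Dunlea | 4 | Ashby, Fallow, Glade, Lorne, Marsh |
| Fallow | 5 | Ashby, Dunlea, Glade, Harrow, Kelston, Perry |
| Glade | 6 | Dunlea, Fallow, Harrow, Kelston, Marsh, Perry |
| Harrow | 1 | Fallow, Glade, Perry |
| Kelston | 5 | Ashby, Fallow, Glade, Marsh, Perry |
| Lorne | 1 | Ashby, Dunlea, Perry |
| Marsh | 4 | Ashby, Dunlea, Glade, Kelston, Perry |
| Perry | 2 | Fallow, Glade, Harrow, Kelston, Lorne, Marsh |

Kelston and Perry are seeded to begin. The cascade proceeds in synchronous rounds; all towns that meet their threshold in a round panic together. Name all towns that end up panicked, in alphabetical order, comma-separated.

Round 1 — Kelston, Perry panic (initial).
Round 2 — checking thresholds:
  Ashby: 1 of 5 neighbours ≥ 1, panics.
  Fallow: 2 of 6 neighbours < 5, not yet.
  Glade: 2 of 6 neighbours < 6, not yet.
  Harrow: 1 of 3 neighbours ≥ 1, panics.
  Lorne: 1 of 3 neighbours ≥ 1, panics.
  Marsh: 2 of 5 neighbours < 4, not yet.
Round 3 — no new panics; cascade stops.

Ashby, Harrow, Kelston, Lorne, Perry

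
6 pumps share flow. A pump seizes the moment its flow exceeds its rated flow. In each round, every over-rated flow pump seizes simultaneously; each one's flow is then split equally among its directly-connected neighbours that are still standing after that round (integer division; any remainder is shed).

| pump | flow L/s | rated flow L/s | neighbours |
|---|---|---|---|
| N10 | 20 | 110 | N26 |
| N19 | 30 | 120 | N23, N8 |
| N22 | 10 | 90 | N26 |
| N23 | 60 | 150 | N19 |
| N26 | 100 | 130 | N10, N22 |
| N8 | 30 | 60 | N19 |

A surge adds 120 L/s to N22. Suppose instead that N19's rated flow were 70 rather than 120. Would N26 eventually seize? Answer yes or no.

yes

With N19's rated flow at 70:
Round 1 — N22 at 130 > 90. N22 seizes.
  N22 sheds 130 L/s to N26: 130 each.
    N26: 100+130 = 230 > 130
Round 2 — N26 seizes.
  N26 sheds 230 L/s to N10: 230 each.
    N10: 20+230 = 250 > 110
Round 3 — N10 seizes.
  N10 sheds 250 L/s: no online neighbours, lost.
No further seizures.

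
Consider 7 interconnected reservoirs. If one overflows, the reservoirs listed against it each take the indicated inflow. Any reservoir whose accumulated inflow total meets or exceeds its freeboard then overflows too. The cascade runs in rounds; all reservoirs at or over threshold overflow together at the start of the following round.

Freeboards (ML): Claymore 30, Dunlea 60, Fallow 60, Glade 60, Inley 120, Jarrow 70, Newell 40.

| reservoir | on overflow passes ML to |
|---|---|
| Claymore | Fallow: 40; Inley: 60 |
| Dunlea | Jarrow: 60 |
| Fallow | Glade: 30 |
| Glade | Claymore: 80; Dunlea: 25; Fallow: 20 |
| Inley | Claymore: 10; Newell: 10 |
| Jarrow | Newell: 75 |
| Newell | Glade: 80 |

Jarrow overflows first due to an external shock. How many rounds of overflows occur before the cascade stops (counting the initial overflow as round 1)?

5

Round 1 — Jarrow overflows (initial).
  Newell: +75 → 75 ≥ 40
Round 2 — Newell overflows.
  Glade: +80 → 80 ≥ 60
Round 3 — Glade overflows.
  Claymore: +80 → 80 ≥ 30
  Dunlea: +25 → 25 < 60
  Fallow: +20 → 20 < 60
Round 4 — Claymore overflows.
  Fallow: +40 → 60 ≥ 60
  Inley: +60 → 60 < 120
Round 5 — Fallow overflows.
No further overflows.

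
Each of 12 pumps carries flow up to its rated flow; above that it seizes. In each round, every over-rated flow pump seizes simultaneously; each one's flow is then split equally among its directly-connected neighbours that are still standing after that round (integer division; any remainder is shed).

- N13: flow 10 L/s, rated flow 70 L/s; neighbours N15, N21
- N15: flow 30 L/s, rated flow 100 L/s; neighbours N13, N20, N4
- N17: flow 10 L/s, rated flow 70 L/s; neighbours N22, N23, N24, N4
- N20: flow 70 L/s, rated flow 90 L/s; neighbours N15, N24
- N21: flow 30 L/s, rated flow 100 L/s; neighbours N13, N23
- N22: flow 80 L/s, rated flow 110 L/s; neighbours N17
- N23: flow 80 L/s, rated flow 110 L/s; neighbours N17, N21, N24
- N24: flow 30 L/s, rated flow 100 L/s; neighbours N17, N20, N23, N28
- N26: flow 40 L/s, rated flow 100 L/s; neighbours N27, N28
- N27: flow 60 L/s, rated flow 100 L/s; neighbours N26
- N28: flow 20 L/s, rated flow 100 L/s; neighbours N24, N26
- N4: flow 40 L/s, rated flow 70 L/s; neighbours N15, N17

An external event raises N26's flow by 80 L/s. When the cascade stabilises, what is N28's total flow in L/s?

Round 1 — N26 at 120 > 100. N26 seizes.
  N26 sheds 120 L/s to N27, N28: 60 each.
    N27: 60+60 = 120 > 100
    N28: 20+60 = 80 ≤ 100
Round 2 — N27 seizes.
  N27 sheds 120 L/s: no online neighbours, lost.
No further seizures.

80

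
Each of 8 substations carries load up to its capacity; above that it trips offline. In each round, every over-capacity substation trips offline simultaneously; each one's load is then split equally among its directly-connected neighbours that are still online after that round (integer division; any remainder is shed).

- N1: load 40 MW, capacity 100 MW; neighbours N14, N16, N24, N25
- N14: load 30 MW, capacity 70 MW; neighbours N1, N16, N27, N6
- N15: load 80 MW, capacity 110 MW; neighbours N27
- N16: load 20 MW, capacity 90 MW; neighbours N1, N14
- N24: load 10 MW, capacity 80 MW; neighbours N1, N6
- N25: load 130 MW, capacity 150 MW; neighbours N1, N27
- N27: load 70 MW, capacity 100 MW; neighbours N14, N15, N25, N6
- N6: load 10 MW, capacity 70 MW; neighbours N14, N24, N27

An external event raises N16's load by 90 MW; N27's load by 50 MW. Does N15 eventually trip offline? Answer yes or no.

no

Round 1 — N16 at 110 > 90; N27 at 120 > 100. N16, N27 trip offline.
  N16 sheds 110 MW to N1, N14: 55 each.
    N1: 40+55 = 95 ≤ 100
    N14: 30+55 = 85 > 70
  N27 sheds 120 MW to N14, N15, N25, N6: 30 each.
    N14: 85+30 = 115 > 70
    N15: 80+30 = 110 ≤ 110
    N25: 130+30 = 160 > 150
    N6: 10+30 = 40 ≤ 70
Round 2 — N14, N25 trip offline.
  N14 sheds 115 MW to N1, N6: 57 each (1 lost).
    N1: 95+57 = 152 > 100
    N6: 40+57 = 97 > 70
  N25 sheds 160 MW to N1: 160 each.
    N1: 152+160 = 312 > 100
Round 3 — N1, N6 trip offline.
  N1 sheds 312 MW to N24: 312 each.
    N24: 10+312 = 322 > 80
  N6 sheds 97 MW to N24: 97 each.
    N24: 322+97 = 419 > 80
Round 4 — N24 trips offline.
  N24 sheds 419 MW: no online neighbours, lost.
No further trips.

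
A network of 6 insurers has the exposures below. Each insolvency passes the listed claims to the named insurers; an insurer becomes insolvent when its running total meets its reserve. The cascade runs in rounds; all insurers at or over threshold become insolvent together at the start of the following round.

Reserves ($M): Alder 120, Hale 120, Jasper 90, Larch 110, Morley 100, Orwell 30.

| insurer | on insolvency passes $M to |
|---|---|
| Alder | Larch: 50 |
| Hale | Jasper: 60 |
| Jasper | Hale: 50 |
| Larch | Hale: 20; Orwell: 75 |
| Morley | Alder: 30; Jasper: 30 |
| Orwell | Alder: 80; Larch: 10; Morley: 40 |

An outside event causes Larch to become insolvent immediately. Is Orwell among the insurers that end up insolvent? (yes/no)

yes

Round 1 — Larch becomes insolvent (initial).
  Hale: +20 → 20 < 120
  Orwell: +75 → 75 ≥ 30
Round 2 — Orwell becomes insolvent.
  Alder: +80 → 80 < 120
  Morley: +40 → 40 < 100
No further insolvencies.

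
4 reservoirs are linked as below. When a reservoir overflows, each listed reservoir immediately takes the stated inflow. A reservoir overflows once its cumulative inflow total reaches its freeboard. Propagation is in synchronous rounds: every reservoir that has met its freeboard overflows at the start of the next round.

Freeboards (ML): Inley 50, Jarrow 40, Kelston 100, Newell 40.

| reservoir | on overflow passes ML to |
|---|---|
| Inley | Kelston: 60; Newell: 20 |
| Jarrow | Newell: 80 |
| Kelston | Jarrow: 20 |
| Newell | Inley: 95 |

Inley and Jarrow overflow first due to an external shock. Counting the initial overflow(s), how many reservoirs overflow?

3

Round 1 — Inley, Jarrow overflow (initial).
  Kelston: +60 → 60 < 100
  Newell: +20+80 → 100 ≥ 40
Round 2 — Newell overflows.
No further overflows.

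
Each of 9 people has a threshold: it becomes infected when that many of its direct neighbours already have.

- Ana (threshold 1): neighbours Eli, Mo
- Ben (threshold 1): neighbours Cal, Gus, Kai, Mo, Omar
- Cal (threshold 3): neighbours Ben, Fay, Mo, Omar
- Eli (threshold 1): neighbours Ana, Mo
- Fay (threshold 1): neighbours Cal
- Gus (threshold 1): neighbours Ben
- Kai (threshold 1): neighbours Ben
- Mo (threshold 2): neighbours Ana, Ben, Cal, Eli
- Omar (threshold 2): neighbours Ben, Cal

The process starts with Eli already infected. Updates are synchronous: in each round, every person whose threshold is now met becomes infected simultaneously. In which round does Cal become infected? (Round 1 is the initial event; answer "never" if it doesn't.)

never

Round 1 — Eli becomes infected (initial).
Round 2 — checking thresholds:
  Ana: 1 of 2 neighbours ≥ 1, becomes infected.
  Mo: 1 of 4 neighbours < 2, below threshold.
Round 3 — checking thresholds:
  Mo: 2 of 4 neighbours ≥ 2, becomes infected.
Round 4 — checking thresholds:
  Ben: 1 of 5 neighbours ≥ 1, becomes infected.
  Cal: 1 of 4 neighbours < 3, below threshold.
Round 5 — checking thresholds:
  Cal: 2 of 4 neighbours < 3, below threshold.
  Gus: 1 of 1 neighbours ≥ 1, becomes infected.
  Kai: 1 of 1 neighbours ≥ 1, becomes infected.
  Omar: 1 of 2 neighbours < 2, below threshold.
Round 6 — no new infections; cascade stops.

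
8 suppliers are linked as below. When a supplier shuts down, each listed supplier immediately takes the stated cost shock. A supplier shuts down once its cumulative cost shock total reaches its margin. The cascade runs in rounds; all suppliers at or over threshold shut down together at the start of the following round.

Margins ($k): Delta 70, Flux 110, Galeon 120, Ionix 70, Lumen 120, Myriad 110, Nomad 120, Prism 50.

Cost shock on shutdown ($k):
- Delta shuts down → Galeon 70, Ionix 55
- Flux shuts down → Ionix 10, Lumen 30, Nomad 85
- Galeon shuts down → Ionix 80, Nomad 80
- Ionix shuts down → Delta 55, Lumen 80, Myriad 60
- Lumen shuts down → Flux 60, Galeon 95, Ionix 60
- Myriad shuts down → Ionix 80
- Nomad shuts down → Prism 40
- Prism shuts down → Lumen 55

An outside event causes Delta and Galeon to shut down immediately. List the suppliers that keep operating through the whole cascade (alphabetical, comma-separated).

Round 1 — Delta, Galeon shut down (initial).
  Ionix: +55+80 → 135 ≥ 70
  Nomad: +80 → 80 < 120
Round 2 — Ionix shuts down.
  Lumen: +80 → 80 < 120
  Myriad: +60 → 60 < 110
No further shutdowns.

Flux, Lumen, Myriad, Nomad, Prism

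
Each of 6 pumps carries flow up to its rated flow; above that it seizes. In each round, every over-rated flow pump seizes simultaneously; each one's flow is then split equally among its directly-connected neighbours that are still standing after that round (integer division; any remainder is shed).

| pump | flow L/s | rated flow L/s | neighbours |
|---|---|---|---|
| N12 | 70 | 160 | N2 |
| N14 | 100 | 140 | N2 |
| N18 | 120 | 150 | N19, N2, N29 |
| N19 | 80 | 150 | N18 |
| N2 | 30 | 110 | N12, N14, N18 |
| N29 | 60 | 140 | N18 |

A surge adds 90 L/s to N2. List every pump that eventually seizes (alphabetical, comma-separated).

N18, N19, N2

Round 1 — N2 at 120 > 110. N2 seizes.
  N2 sheds 120 L/s to N12, N14, N18: 40 each.
    N12: 70+40 = 110 ≤ 160
    N14: 100+40 = 140 ≤ 140
    N18: 120+40 = 160 > 150
Round 2 — N18 seizes.
  N18 sheds 160 L/s to N19, N29: 80 each.
    N19: 80+80 = 160 > 150
    N29: 60+80 = 140 ≤ 140
Round 3 — N19 seizes.
  N19 sheds 160 L/s: no online neighbours, lost.
No further seizures.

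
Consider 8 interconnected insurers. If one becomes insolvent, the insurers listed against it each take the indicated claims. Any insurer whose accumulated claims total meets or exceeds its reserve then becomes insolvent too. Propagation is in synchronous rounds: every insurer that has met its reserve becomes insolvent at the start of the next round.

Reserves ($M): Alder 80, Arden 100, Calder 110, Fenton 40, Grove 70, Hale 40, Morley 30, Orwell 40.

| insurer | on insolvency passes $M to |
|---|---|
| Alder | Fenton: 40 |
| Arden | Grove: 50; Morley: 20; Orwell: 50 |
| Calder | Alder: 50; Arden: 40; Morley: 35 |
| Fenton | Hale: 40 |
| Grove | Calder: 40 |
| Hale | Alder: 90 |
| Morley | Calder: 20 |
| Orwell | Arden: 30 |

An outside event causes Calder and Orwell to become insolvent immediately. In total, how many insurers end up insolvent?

3

Round 1 — Calder, Orwell become insolvent (initial).
  Alder: +50 → 50 < 80
  Arden: +40+30 → 70 < 100
  Morley: +35 → 35 ≥ 30
Round 2 — Morley becomes insolvent.
No further insolvencies.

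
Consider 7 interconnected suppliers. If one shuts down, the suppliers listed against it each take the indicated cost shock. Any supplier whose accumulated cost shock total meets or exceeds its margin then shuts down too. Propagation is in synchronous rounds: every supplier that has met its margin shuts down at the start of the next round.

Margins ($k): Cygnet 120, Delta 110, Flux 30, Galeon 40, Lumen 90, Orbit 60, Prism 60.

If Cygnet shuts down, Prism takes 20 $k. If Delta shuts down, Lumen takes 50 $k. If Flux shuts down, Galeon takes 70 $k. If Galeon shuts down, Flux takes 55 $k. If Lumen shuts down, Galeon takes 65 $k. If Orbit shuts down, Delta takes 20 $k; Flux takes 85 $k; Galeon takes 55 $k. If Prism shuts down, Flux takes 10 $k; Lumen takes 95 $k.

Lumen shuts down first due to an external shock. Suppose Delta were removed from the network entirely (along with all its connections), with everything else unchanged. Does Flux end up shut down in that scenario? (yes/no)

yes

With Delta removed:
Round 1 — Lumen shuts down (initial).
  Galeon: +65 → 65 ≥ 40
Round 2 — Galeon shuts down.
  Flux: +55 → 55 ≥ 30
Round 3 — Flux shuts down.
No further shutdowns.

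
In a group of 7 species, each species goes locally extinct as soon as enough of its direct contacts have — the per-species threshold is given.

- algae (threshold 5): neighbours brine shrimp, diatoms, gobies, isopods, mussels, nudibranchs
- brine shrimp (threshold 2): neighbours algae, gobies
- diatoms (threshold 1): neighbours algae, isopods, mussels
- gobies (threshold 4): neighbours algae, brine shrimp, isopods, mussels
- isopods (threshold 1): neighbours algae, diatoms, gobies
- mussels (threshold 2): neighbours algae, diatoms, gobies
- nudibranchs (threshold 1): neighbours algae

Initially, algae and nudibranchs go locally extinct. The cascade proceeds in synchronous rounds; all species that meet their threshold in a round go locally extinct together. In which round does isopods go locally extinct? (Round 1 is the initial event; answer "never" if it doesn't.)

Round 1 — algae, nudibranchs go locally extinct (initial).
Round 2 — checking thresholds:
  brine shrimp: 1 of 2 neighbours < 2, below threshold.
  diatoms: 1 of 3 neighbours ≥ 1, goes locally extinct.
  gobies: 1 of 4 neighbours < 4, below threshold.
  isopods: 1 of 3 neighbours ≥ 1, goes locally extinct.
  mussels: 1 of 3 neighbours < 2, below threshold.
Round 3 — checking thresholds:
  brine shrimp: 1 of 2 neighbours < 2, below threshold.
  gobies: 2 of 4 neighbours < 4, below threshold.
  mussels: 2 of 3 neighbours ≥ 2, goes locally extinct.
Round 4 — no new extinctions; cascade stops.

2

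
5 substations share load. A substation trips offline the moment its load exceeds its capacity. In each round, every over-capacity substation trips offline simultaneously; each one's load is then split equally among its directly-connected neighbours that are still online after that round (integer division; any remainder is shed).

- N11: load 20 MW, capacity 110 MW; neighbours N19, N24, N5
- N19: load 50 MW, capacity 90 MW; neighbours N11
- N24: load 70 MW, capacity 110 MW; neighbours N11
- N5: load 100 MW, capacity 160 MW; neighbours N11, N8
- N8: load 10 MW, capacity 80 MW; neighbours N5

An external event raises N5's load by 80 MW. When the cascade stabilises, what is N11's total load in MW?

110

Round 1 — N5 at 180 > 160. N5 trips offline.
  N5 sheds 180 MW to N11, N8: 90 each.
    N11: 20+90 = 110 ≤ 110
    N8: 10+90 = 100 > 80
Round 2 — N8 trips offline.
  N8 sheds 100 MW: no online neighbours, lost.
No further trips.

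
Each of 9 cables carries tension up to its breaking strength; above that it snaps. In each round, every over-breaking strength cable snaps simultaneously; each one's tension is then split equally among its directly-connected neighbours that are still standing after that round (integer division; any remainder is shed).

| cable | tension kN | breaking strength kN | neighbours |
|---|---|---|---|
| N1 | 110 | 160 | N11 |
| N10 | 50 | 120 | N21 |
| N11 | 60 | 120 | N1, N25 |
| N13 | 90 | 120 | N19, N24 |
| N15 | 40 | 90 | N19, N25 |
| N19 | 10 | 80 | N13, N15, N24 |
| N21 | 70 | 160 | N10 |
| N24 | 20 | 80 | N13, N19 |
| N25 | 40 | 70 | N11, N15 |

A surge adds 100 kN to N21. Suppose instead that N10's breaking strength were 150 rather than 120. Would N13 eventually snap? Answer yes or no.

With N10's breaking strength at 150:
Round 1 — N21 at 170 > 160. N21 snaps.
  N21 sheds 170 kN to N10: 170 each.
    N10: 50+170 = 220 > 150
Round 2 — N10 snaps.
  N10 sheds 220 kN: no online neighbours, lost.
No further breaks.

no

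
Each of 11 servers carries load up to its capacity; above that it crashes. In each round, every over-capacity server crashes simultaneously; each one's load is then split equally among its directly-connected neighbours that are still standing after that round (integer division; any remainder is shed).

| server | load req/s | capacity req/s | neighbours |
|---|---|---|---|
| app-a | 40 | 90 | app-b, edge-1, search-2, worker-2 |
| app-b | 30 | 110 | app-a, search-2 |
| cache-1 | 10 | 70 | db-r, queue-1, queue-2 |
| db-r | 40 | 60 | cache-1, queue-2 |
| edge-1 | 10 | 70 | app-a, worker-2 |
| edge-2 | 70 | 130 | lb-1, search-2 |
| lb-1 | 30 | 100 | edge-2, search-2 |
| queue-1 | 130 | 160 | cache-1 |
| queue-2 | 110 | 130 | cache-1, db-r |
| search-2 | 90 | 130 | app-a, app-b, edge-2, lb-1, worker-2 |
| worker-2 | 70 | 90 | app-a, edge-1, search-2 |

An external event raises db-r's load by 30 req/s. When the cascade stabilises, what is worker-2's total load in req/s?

Round 1 — db-r at 70 > 60. db-r crashes.
  db-r sheds 70 req/s to cache-1, queue-2: 35 each.
    cache-1: 10+35 = 45 ≤ 70
    queue-2: 110+35 = 145 > 130
Round 2 — queue-2 crashes.
  queue-2 sheds 145 req/s to cache-1: 145 each.
    cache-1: 45+145 = 190 > 70
Round 3 — cache-1 crashes.
  cache-1 sheds 190 req/s to queue-1: 190 each.
    queue-1: 130+190 = 320 > 160
Round 4 — queue-1 crashes.
  queue-1 sheds 320 req/s: no online neighbours, lost.
No further crashes.

70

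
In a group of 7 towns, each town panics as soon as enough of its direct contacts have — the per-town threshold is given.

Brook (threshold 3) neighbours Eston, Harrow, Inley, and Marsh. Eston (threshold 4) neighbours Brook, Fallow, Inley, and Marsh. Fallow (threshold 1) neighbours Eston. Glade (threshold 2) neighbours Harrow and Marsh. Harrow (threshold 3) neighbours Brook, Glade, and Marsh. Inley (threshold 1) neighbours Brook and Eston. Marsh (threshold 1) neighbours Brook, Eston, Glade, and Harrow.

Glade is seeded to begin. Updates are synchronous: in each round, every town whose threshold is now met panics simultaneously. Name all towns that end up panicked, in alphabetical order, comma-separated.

Glade, Marsh

Round 1 — Glade panics (initial).
Round 2 — checking thresholds:
  Harrow: 1 of 3 neighbours < 3, holds.
  Marsh: 1 of 4 neighbours ≥ 1, panics.
Round 3 — no new panics; cascade stops.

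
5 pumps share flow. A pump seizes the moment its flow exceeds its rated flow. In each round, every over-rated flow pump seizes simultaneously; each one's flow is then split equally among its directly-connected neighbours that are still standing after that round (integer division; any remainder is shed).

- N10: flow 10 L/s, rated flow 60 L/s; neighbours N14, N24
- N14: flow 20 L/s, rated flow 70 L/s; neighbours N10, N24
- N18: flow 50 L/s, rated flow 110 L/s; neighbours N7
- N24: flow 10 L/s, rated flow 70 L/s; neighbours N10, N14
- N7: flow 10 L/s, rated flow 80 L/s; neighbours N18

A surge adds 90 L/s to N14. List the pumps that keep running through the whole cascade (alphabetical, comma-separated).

Round 1 — N14 at 110 > 70. N14 seizes.
  N14 sheds 110 L/s to N10, N24: 55 each.
    N10: 10+55 = 65 > 60
    N24: 10+55 = 65 ≤ 70
Round 2 — N10 seizes.
  N10 sheds 65 L/s to N24: 65 each.
    N24: 65+65 = 130 > 70
Round 3 — N24 seizes.
  N24 sheds 130 L/s: no online neighbours, lost.
No further seizures.

N18, N7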